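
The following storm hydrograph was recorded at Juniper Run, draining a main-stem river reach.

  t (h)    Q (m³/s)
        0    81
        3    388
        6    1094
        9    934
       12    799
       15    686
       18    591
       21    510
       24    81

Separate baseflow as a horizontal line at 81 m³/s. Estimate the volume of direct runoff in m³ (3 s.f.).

V ≈ 4.79 × 10^7 m³

Direct-runoff ordinates (Q − Q_b): 0.0, 307.0, 1013.0, 853.0, 718.0, 605.0, 510.0, 429.0, 0.0 m³/s.
ΣQ_DR = 4435 m³/s.
With Δt = 3 h = 10800 s, V = ΣQ_DR · Δt = 4435 × 10800 = 4.79 × 10^7 m³.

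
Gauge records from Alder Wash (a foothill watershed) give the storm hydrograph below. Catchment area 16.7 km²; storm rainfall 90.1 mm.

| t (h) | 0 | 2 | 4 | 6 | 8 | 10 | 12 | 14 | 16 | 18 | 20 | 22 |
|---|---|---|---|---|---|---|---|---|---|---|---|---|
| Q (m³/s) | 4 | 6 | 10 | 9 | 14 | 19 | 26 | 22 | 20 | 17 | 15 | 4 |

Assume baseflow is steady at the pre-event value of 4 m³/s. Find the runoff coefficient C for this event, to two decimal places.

ΣQ_DR = 118.0 m³/s; V = ΣQ_DR·Δt = 8.496 × 10^5 m³.
Runoff depth d = V / A = 50.87 mm.
C = d / P = 50.87 / 90.1 = 0.56.

C ≈ 0.56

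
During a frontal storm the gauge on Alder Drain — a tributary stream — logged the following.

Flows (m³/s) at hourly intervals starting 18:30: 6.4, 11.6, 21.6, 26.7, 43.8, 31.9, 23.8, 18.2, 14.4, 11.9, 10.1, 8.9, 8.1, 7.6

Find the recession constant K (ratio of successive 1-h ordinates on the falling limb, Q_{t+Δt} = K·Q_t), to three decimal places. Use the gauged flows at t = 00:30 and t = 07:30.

K ≈ 0.850

Using the recession-limb readings at t = 00:30 and t = 07:30: Q falls from 23.8 to 7.6 m³/s over 7 intervals.
K = (Q₂/Q₁)^(1/7) = (7.6/23.8)^(1/7) = 0.850.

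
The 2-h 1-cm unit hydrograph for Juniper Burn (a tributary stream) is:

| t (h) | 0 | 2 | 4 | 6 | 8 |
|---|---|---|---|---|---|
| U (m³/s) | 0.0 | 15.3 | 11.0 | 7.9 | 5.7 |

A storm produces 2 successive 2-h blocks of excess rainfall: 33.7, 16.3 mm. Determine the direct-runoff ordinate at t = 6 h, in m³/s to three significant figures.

By discrete convolution, Q_j = Σ (P_i / 10 mm) · U_{j−i}.
At t = 6 h (j=3): Q = (33.7/10)·7.9 + (16.3/10)·11.0 = 44.6 m³/s.

Q ≈ 44.6 m³/s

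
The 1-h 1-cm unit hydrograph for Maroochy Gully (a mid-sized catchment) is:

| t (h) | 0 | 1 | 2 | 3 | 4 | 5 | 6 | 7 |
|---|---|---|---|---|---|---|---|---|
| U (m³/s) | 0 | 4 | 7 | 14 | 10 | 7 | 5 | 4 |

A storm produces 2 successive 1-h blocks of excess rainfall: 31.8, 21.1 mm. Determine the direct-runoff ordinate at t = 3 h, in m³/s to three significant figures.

Q ≈ 59.3 m³/s

By discrete convolution, Q_j = Σ (P_i / 10 mm) · U_{j−i}.
At t = 3 h (j=3): Q = (31.8/10)·14 + (21.1/10)·7 = 59.3 m³/s.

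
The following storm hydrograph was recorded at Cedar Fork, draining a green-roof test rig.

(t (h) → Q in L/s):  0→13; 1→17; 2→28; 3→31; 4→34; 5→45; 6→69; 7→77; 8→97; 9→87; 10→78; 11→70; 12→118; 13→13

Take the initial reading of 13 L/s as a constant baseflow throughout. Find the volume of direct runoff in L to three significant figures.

V ≈ 2.14 × 10^6 L

Direct-runoff ordinates (Q − Q_b): 0.0, 4.0, 15.0, 18.0, 21.0, 32.0, 56.0, 64.0, 84.0, 74.0, 65.0, 57.0, 105.0, 0.0 L/s.
ΣQ_DR = 595.0 L/s.
With Δt = 1 h = 3600 s, V = ΣQ_DR · Δt = 595.0 × 3600 = 2.14 × 10^6 L.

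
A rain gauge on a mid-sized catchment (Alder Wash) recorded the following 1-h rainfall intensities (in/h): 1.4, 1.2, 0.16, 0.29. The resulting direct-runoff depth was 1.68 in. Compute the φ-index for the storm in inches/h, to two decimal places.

Only the 2 blocks with intensity above φ contribute runoff: 1.4, 1.2 in/h.
Σ(I−φ)·Δt = d  ⇒  (1.4+1.2 − 2φ)·1 = 1.68
φ = (2.600 − 1.68/1) / 2 = 0.46 in/h.

φ ≈ 0.46 in/h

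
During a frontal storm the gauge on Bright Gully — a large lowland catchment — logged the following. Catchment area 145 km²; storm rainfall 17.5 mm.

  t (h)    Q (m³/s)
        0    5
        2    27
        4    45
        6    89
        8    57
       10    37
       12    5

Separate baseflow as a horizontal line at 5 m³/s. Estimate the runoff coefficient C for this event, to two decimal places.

C ≈ 0.65

ΣQ_DR = 230.0 m³/s; V = ΣQ_DR·Δt = 1.656 × 10^6 m³.
Runoff depth d = V / A = 11.42 mm.
C = d / P = 11.42 / 17.5 = 0.65.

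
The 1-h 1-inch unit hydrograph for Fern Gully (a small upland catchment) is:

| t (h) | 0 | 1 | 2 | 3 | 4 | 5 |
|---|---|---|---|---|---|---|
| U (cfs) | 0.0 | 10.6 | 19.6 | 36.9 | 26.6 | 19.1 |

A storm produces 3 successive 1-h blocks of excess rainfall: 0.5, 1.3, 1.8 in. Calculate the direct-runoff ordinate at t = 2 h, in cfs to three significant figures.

Q ≈ 23.6 cfs

By discrete convolution, Q_j = Σ (P_i / 1 in) · U_{j−i}.
At t = 2 h (j=2): Q = (0.5/1)·19.6 + (1.3/1)·10.6 + (1.8/1)·0.0 = 23.6 cfs.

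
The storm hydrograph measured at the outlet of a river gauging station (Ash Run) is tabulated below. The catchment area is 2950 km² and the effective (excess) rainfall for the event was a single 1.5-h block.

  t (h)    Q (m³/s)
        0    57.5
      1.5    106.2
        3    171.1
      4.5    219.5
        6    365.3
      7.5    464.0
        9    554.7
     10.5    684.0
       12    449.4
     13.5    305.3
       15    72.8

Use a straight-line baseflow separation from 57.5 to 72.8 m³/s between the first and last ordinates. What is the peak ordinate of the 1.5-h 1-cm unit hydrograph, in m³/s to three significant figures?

Direct runoff: 0.00, 47.17, 110.54, 157.41, 301.68, 398.85, 488.02, 615.79, 379.66, 234.03, 0.00 m³/s; ΣQ_DR = 2733 m³/s, peak = 615.79 m³/s.
Runoff depth d = ΣQ_DR·Δt / A = 2733 × 5400 / (2950 km²) = 5.003 mm.
The 1-cm UH is the DRH scaled by (10 mm)/d, so U_p = 615.79 × 10/5.003 = 1230 m³/s.

U_p ≈ 1230 m³/s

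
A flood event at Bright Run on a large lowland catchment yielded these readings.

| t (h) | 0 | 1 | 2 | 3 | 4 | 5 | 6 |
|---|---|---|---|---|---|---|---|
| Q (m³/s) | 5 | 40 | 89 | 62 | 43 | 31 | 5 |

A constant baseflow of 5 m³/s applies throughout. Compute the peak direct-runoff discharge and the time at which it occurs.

Subtracting baseflow gives direct-runoff ordinates: 0.0, 35.0, 84.0, 57.0, 38.0, 26.0, 0.0 m³/s.
The maximum is 84.0 m³/s, occurring at the reading for t = 2 h.

Q_p = 84.0 m³/s at t = 2 h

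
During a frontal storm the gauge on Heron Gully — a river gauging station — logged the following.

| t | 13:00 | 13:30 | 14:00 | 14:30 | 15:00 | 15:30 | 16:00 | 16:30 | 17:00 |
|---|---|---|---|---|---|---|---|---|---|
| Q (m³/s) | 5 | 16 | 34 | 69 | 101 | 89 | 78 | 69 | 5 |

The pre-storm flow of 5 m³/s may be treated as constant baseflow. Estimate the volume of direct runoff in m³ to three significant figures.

V ≈ 7.58 × 10^5 m³

Direct-runoff ordinates (Q − Q_b): 0.0, 11.0, 29.0, 64.0, 96.0, 84.0, 73.0, 64.0, 0.0 m³/s.
ΣQ_DR = 421.0 m³/s.
With Δt = 0.5 h = 1800 s, V = ΣQ_DR · Δt = 421.0 × 1800 = 7.58 × 10^5 m³.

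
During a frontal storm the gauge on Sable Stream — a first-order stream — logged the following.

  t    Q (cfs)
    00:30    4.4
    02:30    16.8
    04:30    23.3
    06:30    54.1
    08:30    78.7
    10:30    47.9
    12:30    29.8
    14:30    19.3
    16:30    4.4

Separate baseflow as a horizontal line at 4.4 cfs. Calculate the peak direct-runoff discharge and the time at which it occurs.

Subtracting baseflow gives direct-runoff ordinates: 0.0, 12.4, 18.9, 49.7, 74.3, 43.5, 25.4, 14.9, 0.0 cfs.
The maximum is 74.3 cfs, occurring at the reading for t = 08:30.

Q_p = 74.3 cfs at t = 08:30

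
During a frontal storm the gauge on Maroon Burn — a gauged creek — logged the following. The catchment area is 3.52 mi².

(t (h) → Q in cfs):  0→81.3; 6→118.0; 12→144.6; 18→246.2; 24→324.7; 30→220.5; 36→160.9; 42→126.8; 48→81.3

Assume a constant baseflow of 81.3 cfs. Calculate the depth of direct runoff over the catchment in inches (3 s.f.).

d ≈ 2.04 in

Direct runoff: 0.0, 36.7, 63.3, 164.9, 243.4, 139.2, 79.6, 45.5, 0.0 cfs; ΣQ_DR = 772.6 cfs.
V = ΣQ_DR · Δt = 772.6 × 21600 s = 1.669 × 10^7 ft³.
Over A = 3.52 mi², depth = V / A = 2.04 in.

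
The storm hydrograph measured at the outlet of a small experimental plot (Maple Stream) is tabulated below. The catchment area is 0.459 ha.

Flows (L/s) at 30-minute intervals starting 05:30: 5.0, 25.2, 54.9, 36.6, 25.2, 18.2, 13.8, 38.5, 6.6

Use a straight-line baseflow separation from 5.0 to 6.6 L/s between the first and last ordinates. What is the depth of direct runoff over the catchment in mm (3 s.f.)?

d ≈ 67.4 mm

Direct runoff: 0.00, 20.00, 49.50, 31.00, 19.40, 12.20, 7.60, 32.10, 0.00 L/s; ΣQ_DR = 171.8 L/s.
V = ΣQ_DR · Δt = 171.8 × 1800 s = 3.092 × 10^5 L.
Over A = 0.459 ha, depth = V / A = 67.4 mm.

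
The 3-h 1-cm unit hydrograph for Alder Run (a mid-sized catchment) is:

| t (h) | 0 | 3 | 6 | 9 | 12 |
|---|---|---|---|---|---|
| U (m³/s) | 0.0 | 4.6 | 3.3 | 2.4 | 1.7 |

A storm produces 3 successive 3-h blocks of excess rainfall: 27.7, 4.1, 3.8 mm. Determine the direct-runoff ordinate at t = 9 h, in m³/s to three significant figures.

By discrete convolution, Q_j = Σ (P_i / 10 mm) · U_{j−i}.
At t = 9 h (j=3): Q = (27.7/10)·2.4 + (4.1/10)·3.3 + (3.8/10)·4.6 = 9.75 m³/s.

Q ≈ 9.75 m³/s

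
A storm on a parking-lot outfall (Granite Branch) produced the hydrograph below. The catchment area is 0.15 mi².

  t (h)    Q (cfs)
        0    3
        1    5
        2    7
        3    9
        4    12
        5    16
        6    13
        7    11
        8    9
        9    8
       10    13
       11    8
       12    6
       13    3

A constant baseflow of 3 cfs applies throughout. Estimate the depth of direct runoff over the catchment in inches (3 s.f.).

Direct runoff: 0.0, 2.0, 4.0, 6.0, 9.0, 13.0, 10.0, 8.0, 6.0, 5.0, 10.0, 5.0, 3.0, 0.0 cfs; ΣQ_DR = 81.00 cfs.
V = ΣQ_DR · Δt = 81.00 × 3600 s = 2.916 × 10^5 ft³.
Over A = 0.15 mi², depth = V / A = 0.837 in.

d ≈ 0.837 in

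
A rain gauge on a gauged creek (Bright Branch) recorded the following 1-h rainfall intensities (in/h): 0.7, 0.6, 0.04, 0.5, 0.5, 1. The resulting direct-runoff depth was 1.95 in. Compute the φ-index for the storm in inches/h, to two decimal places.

φ ≈ 0.27 in/h

Only the 5 blocks with intensity above φ contribute runoff: 0.7, 0.6, 0.5, 0.5, 1 in/h.
Σ(I−φ)·Δt = d  ⇒  (0.7+0.6+0.5+0.5+1 − 5φ)·1 = 1.95
φ = (3.300 − 1.95/1) / 5 = 0.27 in/h.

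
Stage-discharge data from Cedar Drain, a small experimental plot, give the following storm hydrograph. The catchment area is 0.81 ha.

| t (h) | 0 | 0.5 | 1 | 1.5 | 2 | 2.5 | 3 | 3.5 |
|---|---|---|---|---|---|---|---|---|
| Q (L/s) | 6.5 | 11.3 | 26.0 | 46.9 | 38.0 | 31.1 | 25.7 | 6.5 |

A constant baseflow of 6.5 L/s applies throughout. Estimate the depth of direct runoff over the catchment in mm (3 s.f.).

d ≈ 31.1 mm

Direct runoff: 0.0, 4.8, 19.5, 40.4, 31.5, 24.6, 19.2, 0.0 L/s; ΣQ_DR = 140.0 L/s.
V = ΣQ_DR · Δt = 140.0 × 1800 s = 2.520 × 10^5 L.
Over A = 0.81 ha, depth = V / A = 31.1 mm.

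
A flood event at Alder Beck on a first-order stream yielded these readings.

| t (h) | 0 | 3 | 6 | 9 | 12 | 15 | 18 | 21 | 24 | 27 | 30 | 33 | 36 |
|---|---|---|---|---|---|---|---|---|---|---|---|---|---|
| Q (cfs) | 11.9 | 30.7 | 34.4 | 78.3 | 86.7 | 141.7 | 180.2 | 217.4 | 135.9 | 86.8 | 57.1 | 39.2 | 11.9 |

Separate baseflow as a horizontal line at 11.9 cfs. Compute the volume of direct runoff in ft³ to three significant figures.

Direct-runoff ordinates (Q − Q_b): 0.0, 18.8, 22.5, 66.4, 74.8, 129.8, 168.3, 205.5, 124.0, 74.9, 45.2, 27.3, 0.0 cfs.
ΣQ_DR = 957.5 cfs.
With Δt = 3 h = 10800 s, V = ΣQ_DR · Δt = 957.5 × 10800 = 1.03 × 10^7 ft³.

V ≈ 1.03 × 10^7 ft³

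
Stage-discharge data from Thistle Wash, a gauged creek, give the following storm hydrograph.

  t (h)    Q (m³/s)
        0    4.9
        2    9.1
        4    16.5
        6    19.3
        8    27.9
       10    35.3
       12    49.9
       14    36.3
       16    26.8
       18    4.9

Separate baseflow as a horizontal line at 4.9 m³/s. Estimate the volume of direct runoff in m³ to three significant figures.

V ≈ 1.31 × 10^6 m³

Direct-runoff ordinates (Q − Q_b): 0.0, 4.2, 11.6, 14.4, 23.0, 30.4, 45.0, 31.4, 21.9, 0.0 m³/s.
ΣQ_DR = 181.9 m³/s.
With Δt = 2 h = 7200 s, V = ΣQ_DR · Δt = 181.9 × 7200 = 1.31 × 10^6 m³.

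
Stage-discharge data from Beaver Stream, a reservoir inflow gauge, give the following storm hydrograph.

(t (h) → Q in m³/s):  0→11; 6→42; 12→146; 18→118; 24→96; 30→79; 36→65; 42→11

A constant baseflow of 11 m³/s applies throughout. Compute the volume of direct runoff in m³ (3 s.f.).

V ≈ 1.04 × 10^7 m³

Direct-runoff ordinates (Q − Q_b): 0.0, 31.0, 135.0, 107.0, 85.0, 68.0, 54.0, 0.0 m³/s.
ΣQ_DR = 480.0 m³/s.
With Δt = 6 h = 21600 s, V = ΣQ_DR · Δt = 480.0 × 21600 = 1.04 × 10^7 m³.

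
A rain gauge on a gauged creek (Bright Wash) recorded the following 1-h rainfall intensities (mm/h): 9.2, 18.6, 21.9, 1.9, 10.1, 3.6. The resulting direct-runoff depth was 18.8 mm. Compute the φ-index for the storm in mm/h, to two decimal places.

φ ≈ 10.85 mm/h

Only the 2 blocks with intensity above φ contribute runoff: 18.6, 21.9 mm/h.
Σ(I−φ)·Δt = d  ⇒  (18.6+21.9 − 2φ)·1 = 18.8
φ = (40.50 − 18.8/1) / 2 = 10.85 mm/h.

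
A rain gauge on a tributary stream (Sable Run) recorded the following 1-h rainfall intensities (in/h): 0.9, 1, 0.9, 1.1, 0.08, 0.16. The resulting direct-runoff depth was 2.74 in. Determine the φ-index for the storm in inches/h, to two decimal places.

φ ≈ 0.29 in/h

Only the 4 blocks with intensity above φ contribute runoff: 0.9, 1, 0.9, 1.1 in/h.
Σ(I−φ)·Δt = d  ⇒  (0.9+1+0.9+1.1 − 4φ)·1 = 2.74
φ = (3.900 − 2.74/1) / 4 = 0.29 in/h.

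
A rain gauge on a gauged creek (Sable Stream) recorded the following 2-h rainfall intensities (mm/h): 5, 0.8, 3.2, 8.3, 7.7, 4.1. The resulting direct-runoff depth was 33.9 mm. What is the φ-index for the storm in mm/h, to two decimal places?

Only the 5 blocks with intensity above φ contribute runoff: 5, 3.2, 8.3, 7.7, 4.1 mm/h.
Σ(I−φ)·Δt = d  ⇒  (5+3.2+8.3+7.7+4.1 − 5φ)·2 = 33.9
φ = (28.30 − 33.9/2) / 5 = 2.27 mm/h.

φ ≈ 2.27 mm/h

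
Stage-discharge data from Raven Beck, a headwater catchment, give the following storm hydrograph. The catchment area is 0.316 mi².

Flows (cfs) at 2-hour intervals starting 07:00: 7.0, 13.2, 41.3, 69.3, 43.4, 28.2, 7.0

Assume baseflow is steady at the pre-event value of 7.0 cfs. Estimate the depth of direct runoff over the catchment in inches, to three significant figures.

Direct runoff: 0.0, 6.2, 34.3, 62.3, 36.4, 21.2, 0.0 cfs; ΣQ_DR = 160.4 cfs.
V = ΣQ_DR · Δt = 160.4 × 7200 s = 1.155 × 10^6 ft³.
Over A = 0.316 mi², depth = V / A = 1.57 in.

d ≈ 1.57 in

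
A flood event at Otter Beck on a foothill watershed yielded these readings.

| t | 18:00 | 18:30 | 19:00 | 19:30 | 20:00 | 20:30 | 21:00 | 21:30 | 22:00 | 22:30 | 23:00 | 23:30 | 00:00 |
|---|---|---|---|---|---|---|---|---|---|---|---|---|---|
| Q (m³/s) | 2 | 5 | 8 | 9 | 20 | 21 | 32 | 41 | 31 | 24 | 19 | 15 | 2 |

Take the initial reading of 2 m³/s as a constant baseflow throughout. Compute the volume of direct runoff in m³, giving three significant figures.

V ≈ 3.65 × 10^5 m³

Direct-runoff ordinates (Q − Q_b): 0.0, 3.0, 6.0, 7.0, 18.0, 19.0, 30.0, 39.0, 29.0, 22.0, 17.0, 13.0, 0.0 m³/s.
ΣQ_DR = 203.0 m³/s.
With Δt = 0.5 h = 1800 s, V = ΣQ_DR · Δt = 203.0 × 1800 = 3.65 × 10^5 m³.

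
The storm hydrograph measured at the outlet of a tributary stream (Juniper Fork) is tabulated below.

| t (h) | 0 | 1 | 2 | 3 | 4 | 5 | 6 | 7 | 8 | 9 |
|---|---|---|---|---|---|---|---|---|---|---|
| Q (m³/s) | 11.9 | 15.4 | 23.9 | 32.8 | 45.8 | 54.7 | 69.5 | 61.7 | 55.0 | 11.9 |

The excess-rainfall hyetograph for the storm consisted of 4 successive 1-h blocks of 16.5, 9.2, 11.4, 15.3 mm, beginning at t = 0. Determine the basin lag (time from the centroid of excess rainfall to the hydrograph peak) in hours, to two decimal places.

Centroid of excess rainfall: t_c = Σ P_i·t̄_i / ΣP_i = 1.9866 h (block centres at 0.5, 1.5, 2.5, 3.5 h).
Hydrograph peak occurs at t = 6 h, so basin lag t_L = 6 − 1.9866 = 4.01 h.

t_L ≈ 4.01 h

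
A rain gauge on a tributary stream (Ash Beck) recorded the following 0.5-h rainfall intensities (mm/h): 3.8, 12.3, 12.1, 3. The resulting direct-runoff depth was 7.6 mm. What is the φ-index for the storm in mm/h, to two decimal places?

φ ≈ 4.60 mm/h

Only the 2 blocks with intensity above φ contribute runoff: 12.3, 12.1 mm/h.
Σ(I−φ)·Δt = d  ⇒  (12.3+12.1 − 2φ)·0.5 = 7.6
φ = (24.40 − 7.6/0.5) / 2 = 4.60 mm/h.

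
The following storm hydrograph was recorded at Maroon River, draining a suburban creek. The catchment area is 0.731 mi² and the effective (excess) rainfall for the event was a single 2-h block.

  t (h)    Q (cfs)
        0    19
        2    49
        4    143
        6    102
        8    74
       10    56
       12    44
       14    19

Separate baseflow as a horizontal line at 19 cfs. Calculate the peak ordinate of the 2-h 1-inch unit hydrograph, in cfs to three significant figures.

Direct runoff: 0.0, 30.0, 124.0, 83.0, 55.0, 37.0, 25.0, 0.0 cfs; ΣQ_DR = 354.0 cfs, peak = 124.0 cfs.
Runoff depth d = ΣQ_DR·Δt / A = 354.0 × 7200 / (0.731 mi²) = 1.501 in.
The 1-inch UH is the DRH scaled by (1 in)/d, so U_p = 124.0 × 1/1.501 = 82.6 cfs.

U_p ≈ 82.6 cfs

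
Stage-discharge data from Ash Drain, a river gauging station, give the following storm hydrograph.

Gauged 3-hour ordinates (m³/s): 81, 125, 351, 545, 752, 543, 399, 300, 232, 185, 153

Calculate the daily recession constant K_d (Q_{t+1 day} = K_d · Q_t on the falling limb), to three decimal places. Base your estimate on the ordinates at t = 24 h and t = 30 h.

Between t = 24 h and t = 30 h the flow falls from 232 to 153 m³/s over 2×3 h = 6 h.
Per-interval ratio K = (153/232)^(1/2) = 0.8121; K_d = K^(24/3) = 0.189.

K_d ≈ 0.189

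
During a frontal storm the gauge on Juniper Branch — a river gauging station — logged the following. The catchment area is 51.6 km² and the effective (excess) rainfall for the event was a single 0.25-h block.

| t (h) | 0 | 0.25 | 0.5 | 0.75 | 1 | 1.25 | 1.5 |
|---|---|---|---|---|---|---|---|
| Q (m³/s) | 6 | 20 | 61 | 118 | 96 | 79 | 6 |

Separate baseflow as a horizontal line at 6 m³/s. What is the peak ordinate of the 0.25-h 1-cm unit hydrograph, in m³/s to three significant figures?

U_p ≈ 187 m³/s

Direct runoff: 0.0, 14.0, 55.0, 112.0, 90.0, 73.0, 0.0 m³/s; ΣQ_DR = 344.0 m³/s, peak = 112.0 m³/s.
Runoff depth d = ΣQ_DR·Δt / A = 344.0 × 900 / (51.6 km²) = 6.000 mm.
The 1-cm UH is the DRH scaled by (10 mm)/d, so U_p = 112.0 × 10/6.000 = 187 m³/s.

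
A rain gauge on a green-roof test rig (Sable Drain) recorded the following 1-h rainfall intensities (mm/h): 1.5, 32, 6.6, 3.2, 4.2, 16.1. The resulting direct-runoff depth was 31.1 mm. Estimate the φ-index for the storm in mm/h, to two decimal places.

Only the 2 blocks with intensity above φ contribute runoff: 32, 16.1 mm/h.
Σ(I−φ)·Δt = d  ⇒  (32+16.1 − 2φ)·1 = 31.1
φ = (48.10 − 31.1/1) / 2 = 8.50 mm/h.

φ ≈ 8.50 mm/h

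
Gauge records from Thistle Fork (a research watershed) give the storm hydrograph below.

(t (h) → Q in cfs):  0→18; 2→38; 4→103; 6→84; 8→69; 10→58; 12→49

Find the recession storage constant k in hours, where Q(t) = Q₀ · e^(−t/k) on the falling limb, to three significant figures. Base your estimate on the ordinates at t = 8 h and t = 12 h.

k ≈ 11.7 h

On the falling limb, Q drops from 69 to 49 cfs between t = 8 h and t = 12 h (Δt = 4 h).
k = −Δt / ln(Q₂/Q₁) = −4 / ln(49/69) = 11.7 h.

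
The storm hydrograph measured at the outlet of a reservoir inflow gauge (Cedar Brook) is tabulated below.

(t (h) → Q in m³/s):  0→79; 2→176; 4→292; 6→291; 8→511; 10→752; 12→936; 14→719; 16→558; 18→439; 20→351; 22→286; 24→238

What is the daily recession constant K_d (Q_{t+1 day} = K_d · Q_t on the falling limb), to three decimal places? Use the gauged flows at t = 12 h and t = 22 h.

Between t = 12 h and t = 22 h the flow falls from 936 to 286 m³/s over 5×2 h = 10 h.
Per-interval ratio K = (286/936)^(1/5) = 0.7889; K_d = K^(24/2) = 0.058.

K_d ≈ 0.058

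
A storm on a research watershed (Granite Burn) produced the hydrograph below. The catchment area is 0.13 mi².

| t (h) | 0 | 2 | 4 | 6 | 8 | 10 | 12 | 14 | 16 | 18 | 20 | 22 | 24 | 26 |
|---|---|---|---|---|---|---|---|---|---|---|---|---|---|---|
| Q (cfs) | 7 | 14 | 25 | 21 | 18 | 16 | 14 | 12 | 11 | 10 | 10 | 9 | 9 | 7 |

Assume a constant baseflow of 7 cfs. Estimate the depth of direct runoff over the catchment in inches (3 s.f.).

Direct runoff: 0.0, 7.0, 18.0, 14.0, 11.0, 9.0, 7.0, 5.0, 4.0, 3.0, 3.0, 2.0, 2.0, 0.0 cfs; ΣQ_DR = 85.00 cfs.
V = ΣQ_DR · Δt = 85.00 × 7200 s = 6.120 × 10^5 ft³.
Over A = 0.13 mi², depth = V / A = 2.03 in.

d ≈ 2.03 in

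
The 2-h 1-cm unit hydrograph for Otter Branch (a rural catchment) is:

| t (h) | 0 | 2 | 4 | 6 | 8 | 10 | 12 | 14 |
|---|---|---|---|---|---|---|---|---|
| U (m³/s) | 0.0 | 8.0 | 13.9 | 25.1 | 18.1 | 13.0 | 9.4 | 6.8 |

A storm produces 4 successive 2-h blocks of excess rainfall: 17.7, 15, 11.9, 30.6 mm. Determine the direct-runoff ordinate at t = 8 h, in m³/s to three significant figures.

Q ≈ 111 m³/s

By discrete convolution, Q_j = Σ (P_i / 10 mm) · U_{j−i}.
At t = 8 h (j=4): Q = (17.7/10)·18.1 + (15/10)·25.1 + (11.9/10)·13.9 + (30.6/10)·8.0 = 111 m³/s.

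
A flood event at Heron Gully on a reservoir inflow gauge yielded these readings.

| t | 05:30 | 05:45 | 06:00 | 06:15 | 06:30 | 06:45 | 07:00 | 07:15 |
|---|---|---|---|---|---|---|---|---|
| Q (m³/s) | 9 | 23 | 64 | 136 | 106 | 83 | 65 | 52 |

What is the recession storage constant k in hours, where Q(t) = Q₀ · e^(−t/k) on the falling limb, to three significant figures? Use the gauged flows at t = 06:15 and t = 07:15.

k ≈ 1.04 h

On the falling limb, Q drops from 136 to 52 m³/s between t = 06:15 and t = 07:15 (Δt = 1 h).
k = −Δt / ln(Q₂/Q₁) = −1 / ln(52/136) = 1.04 h.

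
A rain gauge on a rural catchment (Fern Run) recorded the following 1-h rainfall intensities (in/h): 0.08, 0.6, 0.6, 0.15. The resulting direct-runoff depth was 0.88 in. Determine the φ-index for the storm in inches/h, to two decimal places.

φ ≈ 0.16 in/h

Only the 2 blocks with intensity above φ contribute runoff: 0.6, 0.6 in/h.
Σ(I−φ)·Δt = d  ⇒  (0.6+0.6 − 2φ)·1 = 0.88
φ = (1.200 − 0.88/1) / 2 = 0.16 in/h.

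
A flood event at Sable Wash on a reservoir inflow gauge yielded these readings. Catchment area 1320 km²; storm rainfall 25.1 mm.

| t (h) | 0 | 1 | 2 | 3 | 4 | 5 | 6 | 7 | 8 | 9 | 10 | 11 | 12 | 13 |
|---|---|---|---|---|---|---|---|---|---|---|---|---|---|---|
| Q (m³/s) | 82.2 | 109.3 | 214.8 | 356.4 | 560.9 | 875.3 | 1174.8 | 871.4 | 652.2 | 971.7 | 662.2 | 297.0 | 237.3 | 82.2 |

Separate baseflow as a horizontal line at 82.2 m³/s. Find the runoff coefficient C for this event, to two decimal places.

ΣQ_DR = 5997 m³/s; V = ΣQ_DR·Δt = 2.159 × 10^7 m³.
Runoff depth d = V / A = 16.36 mm.
C = d / P = 16.36 / 25.1 = 0.65.

C ≈ 0.65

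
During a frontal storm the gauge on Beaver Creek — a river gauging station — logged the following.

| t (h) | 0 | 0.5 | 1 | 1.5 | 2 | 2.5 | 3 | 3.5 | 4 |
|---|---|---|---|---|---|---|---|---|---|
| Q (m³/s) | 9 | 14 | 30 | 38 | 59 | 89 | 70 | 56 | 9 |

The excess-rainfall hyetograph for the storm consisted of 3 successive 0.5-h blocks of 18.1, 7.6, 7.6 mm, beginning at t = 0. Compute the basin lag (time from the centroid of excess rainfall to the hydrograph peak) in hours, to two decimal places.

t_L ≈ 1.91 h

Centroid of excess rainfall: t_c = Σ P_i·t̄_i / ΣP_i = 0.5923 h (block centres at 0.25, 0.75, 1.25 h).
Hydrograph peak occurs at t = 2.5 h, so basin lag t_L = 2.5 − 0.5923 = 1.91 h.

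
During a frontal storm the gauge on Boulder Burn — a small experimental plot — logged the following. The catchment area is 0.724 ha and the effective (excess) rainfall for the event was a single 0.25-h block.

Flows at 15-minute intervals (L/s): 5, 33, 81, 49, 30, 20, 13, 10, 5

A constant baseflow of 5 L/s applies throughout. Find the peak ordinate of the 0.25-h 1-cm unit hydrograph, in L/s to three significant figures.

Direct runoff: 0.0, 28.0, 76.0, 44.0, 25.0, 15.0, 8.0, 5.0, 0.0 L/s; ΣQ_DR = 201.0 L/s, peak = 76.0 L/s.
Runoff depth d = ΣQ_DR·Δt / A = 201.0 × 900 / (0.724 ha) = 24.99 mm.
The 1-cm UH is the DRH scaled by (10 mm)/d, so U_p = 76.0 × 10/24.99 = 30.4 L/s.

U_p ≈ 30.4 L/s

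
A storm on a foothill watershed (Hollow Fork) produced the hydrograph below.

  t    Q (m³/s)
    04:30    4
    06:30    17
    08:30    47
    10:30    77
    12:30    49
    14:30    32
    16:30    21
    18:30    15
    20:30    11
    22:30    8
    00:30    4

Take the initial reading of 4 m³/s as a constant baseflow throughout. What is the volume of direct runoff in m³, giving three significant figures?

Direct-runoff ordinates (Q − Q_b): 0.0, 13.0, 43.0, 73.0, 45.0, 28.0, 17.0, 11.0, 7.0, 4.0, 0.0 m³/s.
ΣQ_DR = 241.0 m³/s.
With Δt = 2 h = 7200 s, V = ΣQ_DR · Δt = 241.0 × 7200 = 1.74 × 10^6 m³.

V ≈ 1.74 × 10^6 m³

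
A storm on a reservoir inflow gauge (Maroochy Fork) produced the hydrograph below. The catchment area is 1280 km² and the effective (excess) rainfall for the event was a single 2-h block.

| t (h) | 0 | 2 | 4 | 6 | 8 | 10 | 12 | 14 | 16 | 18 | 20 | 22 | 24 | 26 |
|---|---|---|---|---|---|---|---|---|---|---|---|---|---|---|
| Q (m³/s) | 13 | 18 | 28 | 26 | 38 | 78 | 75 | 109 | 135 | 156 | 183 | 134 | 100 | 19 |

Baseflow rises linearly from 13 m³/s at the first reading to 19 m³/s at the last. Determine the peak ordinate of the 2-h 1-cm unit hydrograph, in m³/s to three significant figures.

Direct runoff: 0.00, 4.54, 14.08, 11.62, 23.15, 62.69, 59.23, 92.77, 118.31, 138.85, 165.38, 115.92, 81.46, 0.00 m³/s; ΣQ_DR = 888.0 m³/s, peak = 165.38 m³/s.
Runoff depth d = ΣQ_DR·Δt / A = 888.0 × 7200 / (1280 km²) = 4.995 mm.
The 1-cm UH is the DRH scaled by (10 mm)/d, so U_p = 165.38 × 10/4.995 = 331 m³/s.

U_p ≈ 331 m³/s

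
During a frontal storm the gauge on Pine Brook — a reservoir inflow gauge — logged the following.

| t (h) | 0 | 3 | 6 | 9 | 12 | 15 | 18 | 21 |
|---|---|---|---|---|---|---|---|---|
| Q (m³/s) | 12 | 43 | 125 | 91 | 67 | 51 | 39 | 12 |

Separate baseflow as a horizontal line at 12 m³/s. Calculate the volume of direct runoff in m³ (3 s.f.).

V ≈ 3.72 × 10^6 m³

Direct-runoff ordinates (Q − Q_b): 0.0, 31.0, 113.0, 79.0, 55.0, 39.0, 27.0, 0.0 m³/s.
ΣQ_DR = 344.0 m³/s.
With Δt = 3 h = 10800 s, V = ΣQ_DR · Δt = 344.0 × 10800 = 3.72 × 10^6 m³.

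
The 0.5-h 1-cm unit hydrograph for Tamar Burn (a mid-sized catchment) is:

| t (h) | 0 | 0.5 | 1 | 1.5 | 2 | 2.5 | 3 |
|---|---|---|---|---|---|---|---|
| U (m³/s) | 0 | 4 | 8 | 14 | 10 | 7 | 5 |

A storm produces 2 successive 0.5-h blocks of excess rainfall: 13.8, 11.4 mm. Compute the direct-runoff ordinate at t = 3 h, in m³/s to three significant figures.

By discrete convolution, Q_j = Σ (P_i / 10 mm) · U_{j−i}.
At t = 3 h (j=6): Q = (13.8/10)·5 + (11.4/10)·7 = 14.9 m³/s.

Q ≈ 14.9 m³/s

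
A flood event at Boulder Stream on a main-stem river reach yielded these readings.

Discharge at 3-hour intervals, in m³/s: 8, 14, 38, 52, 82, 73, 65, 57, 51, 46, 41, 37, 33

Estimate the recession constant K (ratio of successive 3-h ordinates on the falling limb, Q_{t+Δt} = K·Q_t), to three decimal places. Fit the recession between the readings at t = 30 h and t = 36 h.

Using the recession-limb readings at t = 30 h and t = 36 h: Q falls from 41 to 33 m³/s over 2 intervals.
K = (Q₂/Q₁)^(1/2) = (33/41)^(1/2) = 0.897.

K ≈ 0.897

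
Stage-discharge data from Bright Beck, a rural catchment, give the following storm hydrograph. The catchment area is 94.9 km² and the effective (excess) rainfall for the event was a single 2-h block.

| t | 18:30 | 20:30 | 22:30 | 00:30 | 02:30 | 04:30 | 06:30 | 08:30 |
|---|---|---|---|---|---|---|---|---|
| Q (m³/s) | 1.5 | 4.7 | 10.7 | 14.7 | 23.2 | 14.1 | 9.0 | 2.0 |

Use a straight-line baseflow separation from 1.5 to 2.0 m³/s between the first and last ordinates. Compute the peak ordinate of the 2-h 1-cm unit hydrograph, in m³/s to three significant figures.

Direct runoff: 0.00, 3.13, 9.06, 12.99, 21.41, 12.24, 7.07, 0.00 m³/s; ΣQ_DR = 65.90 m³/s, peak = 21.41 m³/s.
Runoff depth d = ΣQ_DR·Δt / A = 65.90 × 7200 / (94.9 km²) = 5.000 mm.
The 1-cm UH is the DRH scaled by (10 mm)/d, so U_p = 21.41 × 10/5.000 = 42.8 m³/s.

U_p ≈ 42.8 m³/s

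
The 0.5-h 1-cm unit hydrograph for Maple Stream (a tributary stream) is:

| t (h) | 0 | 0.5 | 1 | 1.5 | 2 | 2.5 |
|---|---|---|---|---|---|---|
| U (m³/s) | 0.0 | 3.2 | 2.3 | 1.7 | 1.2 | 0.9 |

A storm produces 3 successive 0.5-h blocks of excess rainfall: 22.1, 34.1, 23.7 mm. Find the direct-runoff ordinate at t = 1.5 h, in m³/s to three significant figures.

Q ≈ 19.2 m³/s

By discrete convolution, Q_j = Σ (P_i / 10 mm) · U_{j−i}.
At t = 1.5 h (j=3): Q = (22.1/10)·1.7 + (34.1/10)·2.3 + (23.7/10)·3.2 = 19.2 m³/s.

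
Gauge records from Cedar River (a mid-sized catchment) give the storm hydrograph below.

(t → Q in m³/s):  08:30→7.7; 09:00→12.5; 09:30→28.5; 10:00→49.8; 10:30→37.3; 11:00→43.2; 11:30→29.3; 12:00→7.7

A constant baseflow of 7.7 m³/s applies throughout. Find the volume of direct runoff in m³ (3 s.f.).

Direct-runoff ordinates (Q − Q_b): 0.0, 4.8, 20.8, 42.1, 29.6, 35.5, 21.6, 0.0 m³/s.
ΣQ_DR = 154.4 m³/s.
With Δt = 0.5 h = 1800 s, V = ΣQ_DR · Δt = 154.4 × 1800 = 2.78 × 10^5 m³.

V ≈ 2.78 × 10^5 m³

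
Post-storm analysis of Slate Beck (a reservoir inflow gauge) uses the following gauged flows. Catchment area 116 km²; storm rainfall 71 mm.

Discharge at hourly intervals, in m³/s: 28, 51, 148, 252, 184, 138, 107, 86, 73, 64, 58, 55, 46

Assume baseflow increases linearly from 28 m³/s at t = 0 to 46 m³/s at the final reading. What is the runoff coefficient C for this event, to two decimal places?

ΣQ_DR = 809.0 m³/s; V = ΣQ_DR·Δt = 2.912 × 10^6 m³.
Runoff depth d = V / A = 25.11 mm.
C = d / P = 25.11 / 71 = 0.35.

C ≈ 0.35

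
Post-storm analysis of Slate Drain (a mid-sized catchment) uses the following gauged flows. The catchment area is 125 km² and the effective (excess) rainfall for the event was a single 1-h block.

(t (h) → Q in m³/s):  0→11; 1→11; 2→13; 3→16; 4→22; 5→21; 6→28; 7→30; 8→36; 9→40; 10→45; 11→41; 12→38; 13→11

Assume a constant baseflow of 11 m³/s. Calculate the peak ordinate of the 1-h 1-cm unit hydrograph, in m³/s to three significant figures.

Direct runoff: 0.0, 0.0, 2.0, 5.0, 11.0, 10.0, 17.0, 19.0, 25.0, 29.0, 34.0, 30.0, 27.0, 0.0 m³/s; ΣQ_DR = 209.0 m³/s, peak = 34.0 m³/s.
Runoff depth d = ΣQ_DR·Δt / A = 209.0 × 3600 / (125 km²) = 6.019 mm.
The 1-cm UH is the DRH scaled by (10 mm)/d, so U_p = 34.0 × 10/6.019 = 56.5 m³/s.

U_p ≈ 56.5 m³/s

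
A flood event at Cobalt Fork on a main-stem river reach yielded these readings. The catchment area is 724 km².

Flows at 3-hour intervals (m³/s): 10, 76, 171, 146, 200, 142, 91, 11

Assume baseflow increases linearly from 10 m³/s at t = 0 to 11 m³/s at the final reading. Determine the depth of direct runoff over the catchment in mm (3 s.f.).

d ≈ 11.4 mm

Direct runoff: 0.00, 65.86, 160.71, 135.57, 189.43, 131.29, 80.14, 0.00 m³/s; ΣQ_DR = 763.0 m³/s.
V = ΣQ_DR · Δt = 763.0 × 10800 s = 8.240 × 10^6 m³.
Over A = 724 km², depth = V / A = 11.4 mm.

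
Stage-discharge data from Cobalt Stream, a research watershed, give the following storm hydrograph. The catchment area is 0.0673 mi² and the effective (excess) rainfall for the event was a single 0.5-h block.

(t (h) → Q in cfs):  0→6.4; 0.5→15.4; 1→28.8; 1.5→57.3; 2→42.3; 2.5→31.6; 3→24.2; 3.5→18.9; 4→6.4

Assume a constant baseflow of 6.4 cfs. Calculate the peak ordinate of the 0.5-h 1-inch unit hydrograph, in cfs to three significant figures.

Direct runoff: 0.0, 9.0, 22.4, 50.9, 35.9, 25.2, 17.8, 12.5, 0.0 cfs; ΣQ_DR = 173.7 cfs, peak = 50.9 cfs.
Runoff depth d = ΣQ_DR·Δt / A = 173.7 × 1800 / (0.0673 mi²) = 2.000 in.
The 1-inch UH is the DRH scaled by (1 in)/d, so U_p = 50.9 × 1/2.000 = 25.5 cfs.

U_p ≈ 25.5 cfs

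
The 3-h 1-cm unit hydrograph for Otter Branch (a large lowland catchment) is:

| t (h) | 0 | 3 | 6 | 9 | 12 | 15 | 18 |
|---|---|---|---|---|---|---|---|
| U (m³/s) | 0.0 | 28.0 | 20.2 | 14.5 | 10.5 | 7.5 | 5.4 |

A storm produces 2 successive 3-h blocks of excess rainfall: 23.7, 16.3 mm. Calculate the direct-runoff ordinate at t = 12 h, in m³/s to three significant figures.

Q ≈ 48.5 m³/s

By discrete convolution, Q_j = Σ (P_i / 10 mm) · U_{j−i}.
At t = 12 h (j=4): Q = (23.7/10)·10.5 + (16.3/10)·14.5 = 48.5 m³/s.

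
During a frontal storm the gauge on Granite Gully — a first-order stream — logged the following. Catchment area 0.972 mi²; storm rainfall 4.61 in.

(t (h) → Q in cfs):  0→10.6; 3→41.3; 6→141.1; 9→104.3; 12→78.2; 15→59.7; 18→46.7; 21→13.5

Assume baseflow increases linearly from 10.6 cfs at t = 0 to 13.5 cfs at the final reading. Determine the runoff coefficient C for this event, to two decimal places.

C ≈ 0.41

ΣQ_DR = 399.0 cfs; V = ΣQ_DR·Δt = 4.309 × 10^6 ft³.
Runoff depth d = V / A = 1.908 in.
C = d / P = 1.908 / 4.61 = 0.41.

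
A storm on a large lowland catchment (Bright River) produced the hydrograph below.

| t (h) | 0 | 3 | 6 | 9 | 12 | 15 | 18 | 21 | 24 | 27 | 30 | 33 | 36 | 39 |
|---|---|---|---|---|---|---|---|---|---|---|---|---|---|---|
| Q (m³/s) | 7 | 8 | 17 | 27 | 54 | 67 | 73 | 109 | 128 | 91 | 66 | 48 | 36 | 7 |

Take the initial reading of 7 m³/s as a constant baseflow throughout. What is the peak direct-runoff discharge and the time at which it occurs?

Q_p = 121.0 m³/s at t = 24 h

Subtracting baseflow gives direct-runoff ordinates: 0.0, 1.0, 10.0, 20.0, 47.0, 60.0, 66.0, 102.0, 121.0, 84.0, 59.0, 41.0, 29.0, 0.0 m³/s.
The maximum is 121.0 m³/s, occurring at the reading for t = 24 h.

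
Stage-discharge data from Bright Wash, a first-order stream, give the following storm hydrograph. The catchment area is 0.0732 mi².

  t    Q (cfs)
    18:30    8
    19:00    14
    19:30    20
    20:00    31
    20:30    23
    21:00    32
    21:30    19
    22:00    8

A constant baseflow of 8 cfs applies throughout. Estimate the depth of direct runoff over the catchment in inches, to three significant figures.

Direct runoff: 0.0, 6.0, 12.0, 23.0, 15.0, 24.0, 11.0, 0.0 cfs; ΣQ_DR = 91.00 cfs.
V = ΣQ_DR · Δt = 91.00 × 1800 s = 1.638 × 10^5 ft³.
Over A = 0.0732 mi², depth = V / A = 0.963 in.

d ≈ 0.963 in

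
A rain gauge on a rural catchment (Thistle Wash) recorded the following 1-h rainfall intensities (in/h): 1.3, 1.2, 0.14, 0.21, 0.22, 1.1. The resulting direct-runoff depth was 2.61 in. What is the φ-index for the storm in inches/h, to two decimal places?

φ ≈ 0.33 in/h

Only the 3 blocks with intensity above φ contribute runoff: 1.3, 1.2, 1.1 in/h.
Σ(I−φ)·Δt = d  ⇒  (1.3+1.2+1.1 − 3φ)·1 = 2.61
φ = (3.600 − 2.61/1) / 3 = 0.33 in/h.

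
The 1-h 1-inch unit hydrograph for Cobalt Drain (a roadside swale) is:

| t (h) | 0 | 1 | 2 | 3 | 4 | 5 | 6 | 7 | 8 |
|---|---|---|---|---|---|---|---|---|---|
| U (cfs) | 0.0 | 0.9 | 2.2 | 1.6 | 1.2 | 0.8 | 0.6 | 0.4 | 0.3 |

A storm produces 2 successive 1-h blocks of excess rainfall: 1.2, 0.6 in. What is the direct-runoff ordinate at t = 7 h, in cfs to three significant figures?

By discrete convolution, Q_j = Σ (P_i / 1 in) · U_{j−i}.
At t = 7 h (j=7): Q = (1.2/1)·0.4 + (0.6/1)·0.6 = 0.840 cfs.

Q ≈ 0.840 cfs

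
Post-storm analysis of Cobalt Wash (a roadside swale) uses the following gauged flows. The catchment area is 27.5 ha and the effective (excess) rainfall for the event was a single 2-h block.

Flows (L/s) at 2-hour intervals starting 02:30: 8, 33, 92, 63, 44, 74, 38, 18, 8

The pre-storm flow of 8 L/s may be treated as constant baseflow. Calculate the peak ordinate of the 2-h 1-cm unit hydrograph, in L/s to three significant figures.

Direct runoff: 0.0, 25.0, 84.0, 55.0, 36.0, 66.0, 30.0, 10.0, 0.0 L/s; ΣQ_DR = 306.0 L/s, peak = 84.0 L/s.
Runoff depth d = ΣQ_DR·Δt / A = 306.0 × 7200 / (27.5 ha) = 8.012 mm.
The 1-cm UH is the DRH scaled by (10 mm)/d, so U_p = 84.0 × 10/8.012 = 105 L/s.

U_p ≈ 105 L/s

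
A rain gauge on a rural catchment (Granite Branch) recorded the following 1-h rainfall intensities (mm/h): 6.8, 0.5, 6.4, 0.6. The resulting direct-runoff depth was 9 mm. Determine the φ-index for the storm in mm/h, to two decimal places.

Only the 2 blocks with intensity above φ contribute runoff: 6.8, 6.4 mm/h.
Σ(I−φ)·Δt = d  ⇒  (6.8+6.4 − 2φ)·1 = 9
φ = (13.20 − 9/1) / 2 = 2.10 mm/h.

φ ≈ 2.10 mm/h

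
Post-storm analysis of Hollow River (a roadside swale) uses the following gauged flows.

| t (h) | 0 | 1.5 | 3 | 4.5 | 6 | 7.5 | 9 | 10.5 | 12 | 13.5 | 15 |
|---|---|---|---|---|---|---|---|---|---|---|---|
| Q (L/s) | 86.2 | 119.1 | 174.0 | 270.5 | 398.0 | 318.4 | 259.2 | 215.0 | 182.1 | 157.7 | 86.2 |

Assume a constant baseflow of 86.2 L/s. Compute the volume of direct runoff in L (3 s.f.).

V ≈ 7.12 × 10^6 L

Direct-runoff ordinates (Q − Q_b): 0.0, 32.9, 87.8, 184.3, 311.8, 232.2, 173.0, 128.8, 95.9, 71.5, 0.0 L/s.
ΣQ_DR = 1318 L/s.
With Δt = 1.5 h = 5400 s, V = ΣQ_DR · Δt = 1318 × 5400 = 7.12 × 10^6 L.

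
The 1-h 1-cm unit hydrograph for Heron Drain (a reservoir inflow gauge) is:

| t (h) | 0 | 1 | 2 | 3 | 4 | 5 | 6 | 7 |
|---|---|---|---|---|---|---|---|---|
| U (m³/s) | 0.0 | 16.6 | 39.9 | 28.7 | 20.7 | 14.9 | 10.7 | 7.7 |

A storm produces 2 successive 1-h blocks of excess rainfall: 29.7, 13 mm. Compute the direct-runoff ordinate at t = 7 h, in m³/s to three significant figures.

By discrete convolution, Q_j = Σ (P_i / 10 mm) · U_{j−i}.
At t = 7 h (j=7): Q = (29.7/10)·7.7 + (13/10)·10.7 = 36.8 m³/s.

Q ≈ 36.8 m³/s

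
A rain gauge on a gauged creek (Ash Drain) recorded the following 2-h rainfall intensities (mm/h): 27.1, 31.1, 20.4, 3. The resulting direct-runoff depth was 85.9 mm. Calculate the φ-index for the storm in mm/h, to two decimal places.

Only the 3 blocks with intensity above φ contribute runoff: 27.1, 31.1, 20.4 mm/h.
Σ(I−φ)·Δt = d  ⇒  (27.1+31.1+20.4 − 3φ)·2 = 85.9
φ = (78.60 − 85.9/2) / 3 = 11.88 mm/h.

φ ≈ 11.88 mm/h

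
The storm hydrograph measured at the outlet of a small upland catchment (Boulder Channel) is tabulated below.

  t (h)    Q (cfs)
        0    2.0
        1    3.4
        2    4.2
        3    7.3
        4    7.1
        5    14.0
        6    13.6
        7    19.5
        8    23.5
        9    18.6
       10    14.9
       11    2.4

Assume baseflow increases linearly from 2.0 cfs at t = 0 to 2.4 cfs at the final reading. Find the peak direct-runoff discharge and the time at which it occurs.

Subtracting baseflow gives direct-runoff ordinates: 0.00, 1.36, 2.13, 5.19, 4.95, 11.82, 11.38, 17.25, 21.21, 16.27, 12.54, 0.00 cfs.
The maximum is 21.21 cfs, occurring at the reading for t = 8 h.

Q_p = 21.21 cfs at t = 8 h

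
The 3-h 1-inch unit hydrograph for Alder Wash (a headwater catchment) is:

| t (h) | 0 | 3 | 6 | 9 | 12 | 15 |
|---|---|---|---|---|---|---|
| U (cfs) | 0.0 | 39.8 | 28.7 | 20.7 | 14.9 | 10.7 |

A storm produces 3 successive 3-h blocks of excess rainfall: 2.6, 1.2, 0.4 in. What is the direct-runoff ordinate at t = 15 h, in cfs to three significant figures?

Q ≈ 54.0 cfs

By discrete convolution, Q_j = Σ (P_i / 1 in) · U_{j−i}.
At t = 15 h (j=5): Q = (2.6/1)·10.7 + (1.2/1)·14.9 + (0.4/1)·20.7 = 54.0 cfs.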